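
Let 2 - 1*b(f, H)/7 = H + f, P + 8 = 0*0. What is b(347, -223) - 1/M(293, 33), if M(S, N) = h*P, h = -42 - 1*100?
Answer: -970145/1136 ≈ -854.00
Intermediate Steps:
h = -142 (h = -42 - 100 = -142)
P = -8 (P = -8 + 0*0 = -8 + 0 = -8)
b(f, H) = 14 - 7*H - 7*f (b(f, H) = 14 - 7*(H + f) = 14 + (-7*H - 7*f) = 14 - 7*H - 7*f)
M(S, N) = 1136 (M(S, N) = -142*(-8) = 1136)
b(347, -223) - 1/M(293, 33) = (14 - 7*(-223) - 7*347) - 1/1136 = (14 + 1561 - 2429) - 1*1/1136 = -854 - 1/1136 = -970145/1136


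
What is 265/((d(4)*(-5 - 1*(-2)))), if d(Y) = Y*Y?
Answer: -265/48 ≈ -5.5208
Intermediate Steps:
d(Y) = Y²
265/((d(4)*(-5 - 1*(-2)))) = 265/((4²*(-5 - 1*(-2)))) = 265/((16*(-5 + 2))) = 265/((16*(-3))) = 265/(-48) = 265*(-1/48) = -265/48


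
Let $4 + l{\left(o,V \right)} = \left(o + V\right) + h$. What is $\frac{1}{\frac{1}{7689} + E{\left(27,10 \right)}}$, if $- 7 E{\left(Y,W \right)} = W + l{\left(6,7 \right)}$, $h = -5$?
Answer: $- \frac{7689}{15377} \approx -0.50003$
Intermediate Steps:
$l{\left(o,V \right)} = -9 + V + o$ ($l{\left(o,V \right)} = -4 - \left(5 - V - o\right) = -4 + \left(-5 + V + o\right) = -9 + V + o$)
$E{\left(Y,W \right)} = - \frac{4}{7} - \frac{W}{7}$ ($E{\left(Y,W \right)} = - \frac{W + \left(-9 + 7 + 6\right)}{7} = - \frac{W + 4}{7} = - \frac{4 + W}{7} = - \frac{4}{7} - \frac{W}{7}$)
$\frac{1}{\frac{1}{7689} + E{\left(27,10 \right)}} = \frac{1}{\frac{1}{7689} - 2} = \frac{1}{- \frac{15377}{7689}} = - \frac{7689}{15377}$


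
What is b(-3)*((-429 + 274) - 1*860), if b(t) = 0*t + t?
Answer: 3045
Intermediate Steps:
b(t) = t (b(t) = 0 + t = t)
b(-3)*((-429 + 274) - 1*860) = -3*((-429 + 274) - 1*860) = -3*(-155 - 860) = -3*(-1015) = 3045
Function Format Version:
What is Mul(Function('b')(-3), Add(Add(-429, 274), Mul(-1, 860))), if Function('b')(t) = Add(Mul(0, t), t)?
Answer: 3045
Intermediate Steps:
Function('b')(t) = t (Function('b')(t) = Add(0, t) = t)
Mul(Function('b')(-3), Add(Add(-429, 274), Mul(-1, 860))) = Mul(-3, Add(Add(-429, 274), Mul(-1, 860))) = Mul(-3, Add(-155, -860)) = Mul(-3, -1015) = 3045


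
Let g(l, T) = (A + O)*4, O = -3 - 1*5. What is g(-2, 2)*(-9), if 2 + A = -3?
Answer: 468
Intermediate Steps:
O = -8 (O = -3 - 5 = -8)
A = -5 (A = -2 - 3 = -5)
g(l, T) = -52 (g(l, T) = (-5 - 8)*4 = -13*4 = -52)
g(-2, 2)*(-9) = -52*(-9) = 468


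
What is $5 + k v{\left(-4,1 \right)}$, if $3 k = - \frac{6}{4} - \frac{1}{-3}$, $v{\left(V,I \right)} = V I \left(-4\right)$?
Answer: $- \frac{11}{9} \approx -1.2222$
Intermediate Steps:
$v{\left(V,I \right)} = - 4 I V$ ($v{\left(V,I \right)} = I V \left(-4\right) = - 4 I V$)
$k = - \frac{7}{18}$ ($k = \frac{- \frac{6}{4} - \frac{1}{-3}}{3} = \frac{\left(-6\right) \frac{1}{4} - - \frac{1}{3}}{3} = \frac{- \frac{3}{2} + \frac{1}{3}}{3} = \frac{1}{3} \left(- \frac{7}{6}\right) = - \frac{7}{18} \approx -0.38889$)
$5 + k v{\left(-4,1 \right)} = 5 - \frac{7 \left(\left(-4\right) 1 \left(-4\right)\right)}{18} = 5 - \frac{56}{9} = - \frac{11}{9}$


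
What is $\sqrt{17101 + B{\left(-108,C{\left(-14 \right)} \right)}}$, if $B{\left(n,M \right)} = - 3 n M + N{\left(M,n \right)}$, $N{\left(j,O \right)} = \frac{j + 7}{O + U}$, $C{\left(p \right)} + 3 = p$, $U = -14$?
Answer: $\frac{\sqrt{43137858}}{61} \approx 107.67$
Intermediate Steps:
$C{\left(p \right)} = -3 + p$
$N{\left(j,O \right)} = \frac{7 + j}{-14 + O}$ ($N{\left(j,O \right)} = \frac{j + 7}{O - 14} = \frac{7 + j}{-14 + O}$)
$B{\left(n,M \right)} = \frac{7 + M}{-14 + n} - 3 M n$ ($B{\left(n,M \right)} = - 3 n M + \frac{7 + M}{-14 + n} = - 3 M n + \frac{7 + M}{-14 + n} = \frac{7 + M}{-14 + n} - 3 M n$)
$\sqrt{17101 + B{\left(-108,C{\left(-14 \right)} \right)}} = \sqrt{17101 + \frac{7 - 17 - 3 \left(-3 - 14\right) \left(-108\right) \left(-14 - 108\right)}{-14 - 108}} = \sqrt{17101 + \frac{7 - 17 - \left(-51\right) \left(-108\right) \left(-122\right)}{-122}} = \sqrt{17101 - \frac{7 - 17 + 671976}{122}} = \sqrt{17101 - \frac{335983}{61}} = \sqrt{\frac{707178}{61}} = \frac{\sqrt{43137858}}{61}$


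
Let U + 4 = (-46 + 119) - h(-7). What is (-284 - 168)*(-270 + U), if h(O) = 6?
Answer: 93564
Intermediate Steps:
U = 63 (U = -4 + ((-46 + 119) - 1*6) = -4 + (73 - 6) = -4 + 67 = 63)
(-284 - 168)*(-270 + U) = (-284 - 168)*(-270 + 63) = -452*(-207) = 93564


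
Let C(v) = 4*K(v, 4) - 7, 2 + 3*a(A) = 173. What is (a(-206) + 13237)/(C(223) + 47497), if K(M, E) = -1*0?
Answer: 6647/23745 ≈ 0.27993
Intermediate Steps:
a(A) = 57 (a(A) = -2/3 + (1/3)*173 = -2/3 + 173/3 = 57)
K(M, E) = 0
C(v) = -7 (C(v) = 4*0 - 7 = 0 - 7 = -7)
(a(-206) + 13237)/(C(223) + 47497) = (57 + 13237)/(-7 + 47497) = 13294/47490 = 13294*(1/47490) = 6647/23745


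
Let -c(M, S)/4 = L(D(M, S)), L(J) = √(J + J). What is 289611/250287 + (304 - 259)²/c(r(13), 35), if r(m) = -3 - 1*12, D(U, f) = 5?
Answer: 96537/83429 - 405*√10/8 ≈ -158.93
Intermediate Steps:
r(m) = -15 (r(m) = -3 - 12 = -15)
L(J) = √2*√J (L(J) = √(2*J) = √2*√J)
c(M, S) = -4*√10 (c(M, S) = -4*√2*√5 = -4*√10)
289611/250287 + (304 - 259)²/c(r(13), 35) = 289611/250287 + (304 - 259)²/((-4*√10)) = 289611*(1/250287) + 45²*(-√10/40) = 96537/83429 + 2025*(-√10/40) = 96537/83429 - 405*√10/8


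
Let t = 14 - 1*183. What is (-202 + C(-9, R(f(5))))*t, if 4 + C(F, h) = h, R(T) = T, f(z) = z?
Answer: 33969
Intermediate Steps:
C(F, h) = -4 + h
t = -169 (t = 14 - 183 = -169)
(-202 + C(-9, R(f(5))))*t = (-202 + (-4 + 5))*(-169) = (-202 + 1)*(-169) = -201*(-169) = 33969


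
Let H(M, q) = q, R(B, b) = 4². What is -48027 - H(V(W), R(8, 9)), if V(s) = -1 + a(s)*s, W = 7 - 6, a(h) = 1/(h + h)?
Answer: -48043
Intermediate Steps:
a(h) = 1/(2*h)
R(B, b) = 16
W = 1
V(s) = -½ (V(s) = -1 + (1/(2*s))*s = -1 + ½ = -½)
-48027 - H(V(W), R(8, 9)) = -48027 - 1*16 = -48027 - 16 = -48043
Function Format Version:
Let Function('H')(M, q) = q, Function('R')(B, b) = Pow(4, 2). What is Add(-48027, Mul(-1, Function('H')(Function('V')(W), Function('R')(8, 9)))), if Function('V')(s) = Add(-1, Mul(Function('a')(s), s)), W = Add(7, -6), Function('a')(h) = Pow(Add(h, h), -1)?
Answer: -48043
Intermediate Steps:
Function('a')(h) = Mul(Rational(1, 2), Pow(h, -1)) (Function('a')(h) = Pow(Mul(2, h), -1) = Mul(Rational(1, 2), Pow(h, -1)))
Function('R')(B, b) = 16
W = 1
Function('V')(s) = Rational(-1, 2) (Function('V')(s) = Add(-1, Mul(Mul(Rational(1, 2), Pow(s, -1)), s)) = Add(-1, Rational(1, 2)) = Rational(-1, 2))
Add(-48027, Mul(-1, Function('H')(Function('V')(W), Function('R')(8, 9)))) = Add(-48027, Mul(-1, 16)) = Add(-48027, -16) = -48043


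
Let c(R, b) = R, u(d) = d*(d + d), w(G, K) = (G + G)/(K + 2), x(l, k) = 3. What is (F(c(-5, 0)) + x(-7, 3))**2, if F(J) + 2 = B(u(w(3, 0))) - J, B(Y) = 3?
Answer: 81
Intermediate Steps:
w(G, K) = 2*G/(2 + K) (w(G, K) = (2*G)/(2 + K) = 2*G/(2 + K))
u(d) = 2*d**2 (u(d) = d*(2*d) = 2*d**2)
F(J) = 1 - J (F(J) = -2 + (3 - J) = 1 - J)
(F(c(-5, 0)) + x(-7, 3))**2 = ((1 - 1*(-5)) + 3)**2 = ((1 + 5) + 3)**2 = (6 + 3)**2 = 9**2 = 81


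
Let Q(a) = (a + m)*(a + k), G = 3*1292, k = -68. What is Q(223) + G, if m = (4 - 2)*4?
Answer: 39681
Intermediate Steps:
G = 3876
m = 8 (m = 2*4 = 8)
Q(a) = (-68 + a)*(8 + a) (Q(a) = (a + 8)*(a - 68) = (8 + a)*(-68 + a) = (-68 + a)*(8 + a))
Q(223) + G = (-544 + 223² - 60*223) + 3876 = (-544 + 49729 - 13380) + 3876 = 35805 + 3876 = 39681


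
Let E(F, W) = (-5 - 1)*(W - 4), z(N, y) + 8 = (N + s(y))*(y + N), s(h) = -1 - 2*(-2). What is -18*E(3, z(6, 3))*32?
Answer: 238464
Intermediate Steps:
s(h) = 3 (s(h) = -1 + 4 = 3)
z(N, y) = -8 + (3 + N)*(N + y) (z(N, y) = -8 + (N + 3)*(y + N) = -8 + (3 + N)*(N + y))
E(F, W) = 24 - 6*W (E(F, W) = -6*(-4 + W) = 24 - 6*W)
-18*E(3, z(6, 3))*32 = -18*(24 - 6*(-8 + 6² + 3*6 + 3*3 + 6*3))*32 = -18*(24 - 6*(-8 + 36 + 18 + 9 + 18))*32 = -18*(24 - 6*73)*32 = -18*(24 - 438)*32 = -18*(-414)*32 = 7452*32 = 238464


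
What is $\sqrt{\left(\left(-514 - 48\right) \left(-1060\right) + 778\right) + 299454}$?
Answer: $4 \sqrt{55997} \approx 946.55$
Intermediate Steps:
$\sqrt{\left(\left(-514 - 48\right) \left(-1060\right) + 778\right) + 299454} = \sqrt{\left(\left(-562\right) \left(-1060\right) + 778\right) + 299454} = \sqrt{\left(595720 + 778\right) + 299454} = \sqrt{596498 + 299454} = \sqrt{895952} = 4 \sqrt{55997}$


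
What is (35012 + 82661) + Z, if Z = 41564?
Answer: 159237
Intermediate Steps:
(35012 + 82661) + Z = (35012 + 82661) + 41564 = 117673 + 41564 = 159237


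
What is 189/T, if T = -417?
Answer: -63/139 ≈ -0.45324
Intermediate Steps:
189/T = 189/(-417) = 189*(-1/417) = -63/139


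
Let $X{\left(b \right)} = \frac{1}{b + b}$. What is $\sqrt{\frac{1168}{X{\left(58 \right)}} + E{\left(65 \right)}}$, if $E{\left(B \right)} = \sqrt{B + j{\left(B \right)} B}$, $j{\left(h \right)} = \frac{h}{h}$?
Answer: $\sqrt{135488 + \sqrt{130}} \approx 368.1$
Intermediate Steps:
$X{\left(b \right)} = \frac{1}{2 b}$
$j{\left(h \right)} = 1$
$E{\left(B \right)} = \sqrt{2} \sqrt{B}$ ($E{\left(B \right)} = \sqrt{B + 1 B} = \sqrt{B + B} = \sqrt{2 B} = \sqrt{2} \sqrt{B}$)
$\sqrt{\frac{1168}{X{\left(58 \right)}} + E{\left(65 \right)}} = \sqrt{\frac{1168}{\frac{1}{2} \cdot \frac{1}{58}} + \sqrt{2} \sqrt{65}} = \sqrt{\frac{1168}{\frac{1}{2} \cdot \frac{1}{58}} + \sqrt{130}} = \sqrt{1168 \frac{1}{\frac{1}{116}} + \sqrt{130}} = \sqrt{1168 \cdot 116 + \sqrt{130}} = \sqrt{135488 + \sqrt{130}}$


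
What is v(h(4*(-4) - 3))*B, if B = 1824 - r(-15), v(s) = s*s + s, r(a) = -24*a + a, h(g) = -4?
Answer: 17748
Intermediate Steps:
r(a) = -23*a
v(s) = s + s² (v(s) = s² + s = s + s²)
B = 1479 (B = 1824 - (-23)*(-15) = 1824 - 1*345 = 1824 - 345 = 1479)
v(h(4*(-4) - 3))*B = -4*(1 - 4)*1479 = -4*(-3)*1479 = 12*1479 = 17748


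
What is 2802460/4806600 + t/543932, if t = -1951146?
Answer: -49087691818/16340397195 ≈ -3.0041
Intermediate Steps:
2802460/4806600 + t/543932 = 2802460/4806600 - 1951146/543932 = 2802460*(1/4806600) - 1951146*1/543932 = 140123/240330 - 975573/271966 = -49087691818/16340397195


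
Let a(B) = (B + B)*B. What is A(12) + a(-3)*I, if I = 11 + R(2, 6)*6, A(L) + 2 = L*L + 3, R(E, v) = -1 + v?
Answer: 883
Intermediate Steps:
a(B) = 2*B² (a(B) = (2*B)*B = 2*B²)
A(L) = 1 + L² (A(L) = -2 + (L*L + 3) = -2 + (L² + 3) = -2 + (3 + L²) = 1 + L²)
I = 41 (I = 11 + (-1 + 6)*6 = 11 + 5*6 = 11 + 30 = 41)
A(12) + a(-3)*I = (1 + 12²) + (2*(-3)²)*41 = (1 + 144) + (2*9)*41 = 145 + 18*41 = 145 + 738 = 883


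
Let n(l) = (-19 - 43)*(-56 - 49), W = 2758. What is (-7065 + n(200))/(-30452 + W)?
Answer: 555/27694 ≈ 0.020040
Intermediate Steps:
n(l) = 6510 (n(l) = -62*(-105) = 6510)
(-7065 + n(200))/(-30452 + W) = (-7065 + 6510)/(-30452 + 2758) = -555/(-27694) = -555*(-1/27694) = 555/27694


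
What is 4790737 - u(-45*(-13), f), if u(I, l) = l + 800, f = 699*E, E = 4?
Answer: 4787141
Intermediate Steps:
f = 2796 (f = 699*4 = 2796)
u(I, l) = 800 + l
4790737 - u(-45*(-13), f) = 4790737 - (800 + 2796) = 4790737 - 1*3596 = 4790737 - 3596 = 4787141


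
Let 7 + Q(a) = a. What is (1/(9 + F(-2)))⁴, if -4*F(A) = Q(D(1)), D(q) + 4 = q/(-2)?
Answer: 4096/81450625 ≈ 5.0288e-5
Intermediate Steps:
D(q) = -4 - q/2 (D(q) = -4 + q/(-2) = -4 + q*(-½) = -4 - q/2)
Q(a) = -7 + a
F(A) = 23/8 (F(A) = -(-7 + (-4 - ½*1))/4 = -(-7 + (-4 - ½))/4 = -(-7 - 9/2)/4 = -¼*(-23/2) = 23/8)
(1/(9 + F(-2)))⁴ = (1/(9 + 23/8))⁴ = (1/(95/8))⁴ = (8/95)⁴ = 4096/81450625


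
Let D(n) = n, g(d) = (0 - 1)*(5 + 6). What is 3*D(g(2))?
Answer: -33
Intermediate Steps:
g(d) = -11 (g(d) = -1*11 = -11)
3*D(g(2)) = 3*(-11) = -33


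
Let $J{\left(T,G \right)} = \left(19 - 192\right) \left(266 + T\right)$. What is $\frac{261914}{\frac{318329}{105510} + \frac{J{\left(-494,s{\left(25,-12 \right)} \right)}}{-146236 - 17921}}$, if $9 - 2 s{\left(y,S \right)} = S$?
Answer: $\frac{1512134730234660}{16031399071} \approx 94323.0$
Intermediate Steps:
$s{\left(y,S \right)} = \frac{9}{2} - \frac{S}{2}$
$J{\left(T,G \right)} = -46018 - 173 T$ ($J{\left(T,G \right)} = - 173 \left(266 + T\right) = -46018 - 173 T$)
$\frac{261914}{\frac{318329}{105510} + \frac{J{\left(-494,s{\left(25,-12 \right)} \right)}}{-146236 - 17921}} = \frac{261914}{\frac{318329}{105510} + \frac{-46018 - -85462}{-146236 - 17921}} = \frac{261914}{318329 \cdot \frac{1}{105510} + \frac{-46018 + 85462}{-164157}} = \frac{261914}{\frac{318329}{105510} + 39444 \left(- \frac{1}{164157}\right)} = \frac{261914}{\frac{318329}{105510} - \frac{13148}{54719}} = \frac{261914}{\frac{16031399071}{5773401690}} = 261914 \cdot \frac{5773401690}{16031399071} = \frac{1512134730234660}{16031399071}$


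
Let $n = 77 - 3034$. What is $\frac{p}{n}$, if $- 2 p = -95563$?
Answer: $- \frac{95563}{5914} \approx -16.159$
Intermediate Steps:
$p = \frac{95563}{2}$ ($p = \left(- \frac{1}{2}\right) \left(-95563\right) = \frac{95563}{2} \approx 47782.0$)
$n = -2957$ ($n = 77 - 3034 = -2957$)
$\frac{p}{n} = \frac{95563}{2 \left(-2957\right)} = \frac{95563}{2} \left(- \frac{1}{2957}\right) = - \frac{95563}{5914}$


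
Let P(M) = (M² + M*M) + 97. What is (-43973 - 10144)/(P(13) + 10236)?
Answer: -18039/3557 ≈ -5.0714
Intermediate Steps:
P(M) = 97 + 2*M² (P(M) = (M² + M²) + 97 = 2*M² + 97 = 97 + 2*M²)
(-43973 - 10144)/(P(13) + 10236) = (-43973 - 10144)/((97 + 2*13²) + 10236) = -54117/((97 + 2*169) + 10236) = -54117/((97 + 338) + 10236) = -54117/(435 + 10236) = -54117/10671 = -54117*1/10671 = -18039/3557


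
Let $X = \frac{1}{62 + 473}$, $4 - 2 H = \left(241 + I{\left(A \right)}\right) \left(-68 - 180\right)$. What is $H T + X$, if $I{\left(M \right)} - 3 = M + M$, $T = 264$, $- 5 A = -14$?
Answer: $\frac{4371716977}{535} \approx 8.1714 \cdot 10^{6}$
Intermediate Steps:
$A = \frac{14}{5}$ ($A = \left(- \frac{1}{5}\right) \left(-14\right) = \frac{14}{5} \approx 2.8$)
$I{\left(M \right)} = 3 + 2 M$ ($I{\left(M \right)} = 3 + \left(M + M\right) = 3 + 2 M$)
$H = \frac{154762}{5}$ ($H = 2 - \frac{\left(241 + \left(3 + 2 \cdot \frac{14}{5}\right)\right) \left(-68 - 180\right)}{2} = 2 - \frac{\left(241 + \left(3 + \frac{28}{5}\right)\right) \left(-248\right)}{2} = 2 - \frac{\left(241 + \frac{43}{5}\right) \left(-248\right)}{2} = 2 - \frac{\frac{1248}{5} \left(-248\right)}{2} = 2 - - \frac{154752}{5} = 2 + \frac{154752}{5} = \frac{154762}{5} \approx 30952.0$)
$X = \frac{1}{535} \approx 0.0018692$
$H T + X = \frac{154762}{5} \cdot 264 + \frac{1}{535} = \frac{40857168}{5} + \frac{1}{535} = \frac{4371716977}{535}$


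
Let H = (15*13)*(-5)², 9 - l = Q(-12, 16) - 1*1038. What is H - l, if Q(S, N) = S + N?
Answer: 3832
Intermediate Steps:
Q(S, N) = N + S
l = 1043 (l = 9 - ((16 - 12) - 1*1038) = 9 - (4 - 1038) = 9 - 1*(-1034) = 9 + 1034 = 1043)
H = 4875 (H = 195*25 = 4875)
H - l = 4875 - 1*1043 = 4875 - 1043 = 3832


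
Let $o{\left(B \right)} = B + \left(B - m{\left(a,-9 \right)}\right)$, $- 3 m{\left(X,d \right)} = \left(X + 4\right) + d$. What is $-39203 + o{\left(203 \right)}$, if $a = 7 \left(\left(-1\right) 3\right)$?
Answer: $- \frac{116417}{3} \approx -38806.0$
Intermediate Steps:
$a = -21$ ($a = 7 \left(-3\right) = -21$)
$m{\left(X,d \right)} = - \frac{4}{3} - \frac{X}{3} - \frac{d}{3}$ ($m{\left(X,d \right)} = - \frac{\left(X + 4\right) + d}{3} = - \frac{\left(4 + X\right) + d}{3} = - \frac{4 + X + d}{3} = - \frac{4}{3} - \frac{X}{3} - \frac{d}{3}$)
$o{\left(B \right)} = - \frac{26}{3} + 2 B$ ($o{\left(B \right)} = B - \left(- \frac{4}{3} + 3 + 7 - B\right) = B + \left(B - \left(- \frac{4}{3} + 7 + 3\right)\right) = B + \left(B - \frac{26}{3}\right) = B + \left(- \frac{26}{3} + B\right) = - \frac{26}{3} + 2 B$)
$-39203 + o{\left(203 \right)} = -39203 + \left(- \frac{26}{3} + 2 \cdot 203\right) = -39203 + \left(- \frac{26}{3} + 406\right) = -39203 + \frac{1192}{3} = - \frac{116417}{3}$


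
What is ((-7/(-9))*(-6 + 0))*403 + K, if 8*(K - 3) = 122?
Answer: -22349/12 ≈ -1862.4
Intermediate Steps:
K = 73/4 (K = 3 + (⅛)*122 = 3 + 61/4 = 73/4 ≈ 18.250)
((-7/(-9))*(-6 + 0))*403 + K = ((-7/(-9))*(-6 + 0))*403 + 73/4 = (-7*(-⅑)*(-6))*403 + 73/4 = ((7/9)*(-6))*403 + 73/4 = -14/3*403 + 73/4 = -5642/3 + 73/4 = -22349/12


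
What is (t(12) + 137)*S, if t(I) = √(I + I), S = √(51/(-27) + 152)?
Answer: √1351*(137 + 2*√6)/3 ≈ 1738.5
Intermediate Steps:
S = √1351/3 (S = √(51*(-1/27) + 152) = √(-17/9 + 152) = √(1351/9) = √1351/3 ≈ 12.252)
t(I) = √2*√I (t(I) = √(2*I) = √2*√I)
(t(12) + 137)*S = (√2*√12 + 137)*(√1351/3) = (√2*(2*√3) + 137)*(√1351/3) = (2*√6 + 137)*(√1351/3) = (137 + 2*√6)*(√1351/3) = √1351*(137 + 2*√6)/3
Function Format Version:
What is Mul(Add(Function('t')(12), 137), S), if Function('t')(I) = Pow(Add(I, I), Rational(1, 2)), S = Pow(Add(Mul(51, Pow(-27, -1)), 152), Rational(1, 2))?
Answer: Mul(Rational(1, 3), Pow(1351, Rational(1, 2)), Add(137, Mul(2, Pow(6, Rational(1, 2))))) ≈ 1738.5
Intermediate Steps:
S = Mul(Rational(1, 3), Pow(1351, Rational(1, 2))) (S = Pow(Add(Mul(51, Rational(-1, 27)), 152), Rational(1, 2)) = Pow(Add(Rational(-17, 9), 152), Rational(1, 2)) = Pow(Rational(1351, 9), Rational(1, 2)) = Mul(Rational(1, 3), Pow(1351, Rational(1, 2))) ≈ 12.252)
Function('t')(I) = Mul(Pow(2, Rational(1, 2)), Pow(I, Rational(1, 2))) (Function('t')(I) = Pow(Mul(2, I), Rational(1, 2)) = Mul(Pow(2, Rational(1, 2)), Pow(I, Rational(1, 2))))
Mul(Add(Function('t')(12), 137), S) = Mul(Add(Mul(Pow(2, Rational(1, 2)), Pow(12, Rational(1, 2))), 137), Mul(Rational(1, 3), Pow(1351, Rational(1, 2)))) = Mul(Add(Mul(Pow(2, Rational(1, 2)), Mul(2, Pow(3, Rational(1, 2)))), 137), Mul(Rational(1, 3), Pow(1351, Rational(1, 2)))) = Mul(Add(Mul(2, Pow(6, Rational(1, 2))), 137), Mul(Rational(1, 3), Pow(1351, Rational(1, 2)))) = Mul(Add(137, Mul(2, Pow(6, Rational(1, 2)))), Mul(Rational(1, 3), Pow(1351, Rational(1, 2)))) = Mul(Rational(1, 3), Pow(1351, Rational(1, 2)), Add(137, Mul(2, Pow(6, Rational(1, 2)))))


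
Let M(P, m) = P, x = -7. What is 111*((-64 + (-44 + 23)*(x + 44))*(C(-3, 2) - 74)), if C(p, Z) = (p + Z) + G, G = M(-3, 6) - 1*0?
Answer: 7281378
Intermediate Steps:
G = -3 (G = -3 - 1*0 = -3 + 0 = -3)
C(p, Z) = -3 + Z + p (C(p, Z) = (p + Z) - 3 = (Z + p) - 3 = -3 + Z + p)
111*((-64 + (-44 + 23)*(x + 44))*(C(-3, 2) - 74)) = 111*((-64 + (-44 + 23)*(-7 + 44))*((-3 + 2 - 3) - 74)) = 111*((-64 - 21*37)*(-4 - 74)) = 111*((-64 - 777)*(-78)) = 111*(-841*(-78)) = 111*65598 = 7281378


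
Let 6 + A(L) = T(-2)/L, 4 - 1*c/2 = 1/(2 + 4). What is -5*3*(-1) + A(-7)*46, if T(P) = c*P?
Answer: -3365/21 ≈ -160.24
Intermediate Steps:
c = 23/3 (c = 8 - 2/(2 + 4) = 8 - 2/6 = 8 - 2*1/6 = 8 - 1/3 = 23/3 ≈ 7.6667)
T(P) = 23*P/3
A(L) = -6 - 46/(3*L) (A(L) = -6 + ((23/3)*(-2))/L = -6 - 46/(3*L))
-5*3*(-1) + A(-7)*46 = -5*3*(-1) + (-6 - 46/3/(-7))*46 = -15*(-1) + (-6 - 46/3*(-1/7))*46 = 15 + (-6 + 46/21)*46 = 15 - 80/21*46 = 15 - 3680/21 = -3365/21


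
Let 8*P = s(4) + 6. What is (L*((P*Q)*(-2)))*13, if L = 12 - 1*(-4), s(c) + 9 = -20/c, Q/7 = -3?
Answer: -8736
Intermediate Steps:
Q = -21 (Q = 7*(-3) = -21)
s(c) = -9 - 20/c
P = -1 (P = ((-9 - 20/4) + 6)/8 = ((-9 - 20*¼) + 6)/8 = ((-9 - 5) + 6)/8 = (-14 + 6)/8 = (⅛)*(-8) = -1)
L = 16 (L = 12 + 4 = 16)
(L*((P*Q)*(-2)))*13 = (16*(-1*(-21)*(-2)))*13 = (16*(21*(-2)))*13 = (16*(-42))*13 = -672*13 = -8736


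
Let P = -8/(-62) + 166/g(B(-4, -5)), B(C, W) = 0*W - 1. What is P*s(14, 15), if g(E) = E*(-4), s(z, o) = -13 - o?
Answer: -36134/31 ≈ -1165.6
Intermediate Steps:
B(C, W) = -1 (B(C, W) = 0 - 1 = -1)
g(E) = -4*E
P = 2581/62 (P = -8/(-62) + 166/((-4*(-1))) = -8*(-1/62) + 166/4 = 4/31 + 166*(¼) = 4/31 + 83/2 = 2581/62 ≈ 41.629)
P*s(14, 15) = 2581*(-13 - 1*15)/62 = 2581*(-13 - 15)/62 = (2581/62)*(-28) = -36134/31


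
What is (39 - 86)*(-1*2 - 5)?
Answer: 329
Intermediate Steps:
(39 - 86)*(-1*2 - 5) = -47*(-2 - 5) = -47*(-7) = 329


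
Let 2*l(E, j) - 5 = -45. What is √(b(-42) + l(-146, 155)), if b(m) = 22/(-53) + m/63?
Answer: 2*I*√133242/159 ≈ 4.5915*I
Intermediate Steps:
b(m) = -22/53 + m/63 (b(m) = 22*(-1/53) + m*(1/63) = -22/53 + m/63)
l(E, j) = -20 (l(E, j) = 5/2 + (½)*(-45) = 5/2 - 45/2 = -20)
√(b(-42) + l(-146, 155)) = √((-22/53 + (1/63)*(-42)) - 20) = √((-22/53 - ⅔) - 20) = √(-172/159 - 20) = √(-3352/159) = 2*I*√133242/159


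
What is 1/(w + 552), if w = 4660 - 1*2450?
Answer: 1/2762 ≈ 0.00036206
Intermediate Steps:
w = 2210 (w = 4660 - 2450 = 2210)
1/(w + 552) = 1/(2210 + 552) = 1/2762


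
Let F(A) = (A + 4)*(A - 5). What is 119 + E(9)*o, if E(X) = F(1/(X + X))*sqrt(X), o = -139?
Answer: 915935/108 ≈ 8480.9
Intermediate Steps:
F(A) = (-5 + A)*(4 + A) (F(A) = (4 + A)*(-5 + A) = (-5 + A)*(4 + A))
E(X) = sqrt(X)*(-20 - 1/(2*X) + 1/(4*X**2)) (E(X) = (-20 + (1/(X + X))**2 - 1/(X + X))*sqrt(X) = (-20 + (1/(2*X))**2 - 1/(2*X))*sqrt(X) = (-20 + 1/(4*X**2) - 1/(2*X))*sqrt(X) = (-20 - 1/(2*X) + 1/(4*X**2))*sqrt(X) = sqrt(X)*(-20 - 1/(2*X) + 1/(4*X**2)))
119 + E(9)*o = 119 + ((1 - 80*9**2 - 2*9)/(4*9**(3/2)))*(-139) = 119 + ((1/4)*(1/27)*(1 - 80*81 - 18))*(-139) = 119 + ((1/4)*(1/27)*(1 - 6480 - 18))*(-139) = 119 + ((1/4)*(1/27)*(-6497))*(-139) = 119 - 6497/108*(-139) = 119 + 903083/108 = 915935/108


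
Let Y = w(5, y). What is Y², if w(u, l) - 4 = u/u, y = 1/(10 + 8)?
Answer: 25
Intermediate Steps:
y = 1/18 ≈ 0.055556
w(u, l) = 5 (w(u, l) = 4 + u/u = 4 + 1 = 5)
Y = 5
Y² = 5² = 25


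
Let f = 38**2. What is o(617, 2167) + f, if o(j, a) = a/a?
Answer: 1445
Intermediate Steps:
o(j, a) = 1
f = 1444
o(617, 2167) + f = 1 + 1444 = 1445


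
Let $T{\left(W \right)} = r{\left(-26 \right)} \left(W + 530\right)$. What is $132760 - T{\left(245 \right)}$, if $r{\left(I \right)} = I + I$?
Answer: $173060$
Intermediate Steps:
$r{\left(I \right)} = 2 I$
$T{\left(W \right)} = -27560 - 52 W$ ($T{\left(W \right)} = 2 \left(-26\right) \left(W + 530\right) = - 52 \left(530 + W\right) = -27560 - 52 W$)
$132760 - T{\left(245 \right)} = 132760 - \left(-27560 - 12740\right) = 132760 - -40300 = 132760 + 40300 = 173060$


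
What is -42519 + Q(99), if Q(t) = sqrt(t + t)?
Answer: -42519 + 3*sqrt(22) ≈ -42505.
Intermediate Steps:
Q(t) = sqrt(2)*sqrt(t) (Q(t) = sqrt(2*t) = sqrt(2)*sqrt(t))
-42519 + Q(99) = -42519 + sqrt(2)*sqrt(99) = -42519 + sqrt(2)*(3*sqrt(11)) = -42519 + 3*sqrt(22)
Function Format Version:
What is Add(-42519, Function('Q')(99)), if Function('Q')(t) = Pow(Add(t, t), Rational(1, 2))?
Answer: Add(-42519, Mul(3, Pow(22, Rational(1, 2)))) ≈ -42505.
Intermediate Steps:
Function('Q')(t) = Mul(Pow(2, Rational(1, 2)), Pow(t, Rational(1, 2))) (Function('Q')(t) = Pow(Mul(2, t), Rational(1, 2)) = Mul(Pow(2, Rational(1, 2)), Pow(t, Rational(1, 2))))
Add(-42519, Function('Q')(99)) = Add(-42519, Mul(Pow(2, Rational(1, 2)), Pow(99, Rational(1, 2)))) = Add(-42519, Mul(Pow(2, Rational(1, 2)), Mul(3, Pow(11, Rational(1, 2))))) = Add(-42519, Mul(3, Pow(22, Rational(1, 2))))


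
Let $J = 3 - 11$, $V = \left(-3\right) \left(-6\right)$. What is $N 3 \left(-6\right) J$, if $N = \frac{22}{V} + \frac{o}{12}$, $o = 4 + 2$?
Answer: $248$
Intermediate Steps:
$V = 18$
$o = 6$
$J = -8$ ($J = 3 - 11 = -8$)
$N = \frac{31}{18}$ ($N = \frac{22}{18} + \frac{6}{12} = 22 \cdot \frac{1}{18} + 6 \cdot \frac{1}{12} = \frac{11}{9} + \frac{1}{2} = \frac{31}{18} \approx 1.7222$)
$N 3 \left(-6\right) J = \frac{31 \cdot 3 \left(-6\right)}{18} \left(-8\right) = \frac{31}{18} \left(-18\right) \left(-8\right) = \left(-31\right) \left(-8\right) = 248$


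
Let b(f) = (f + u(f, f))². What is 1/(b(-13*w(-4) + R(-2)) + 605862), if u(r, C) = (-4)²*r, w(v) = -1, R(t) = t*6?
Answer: 1/606151 ≈ 1.6498e-6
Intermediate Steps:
R(t) = 6*t
u(r, C) = 16*r
b(f) = 289*f² (b(f) = (f + 16*f)² = (17*f)² = 289*f²)
1/(b(-13*w(-4) + R(-2)) + 605862) = 1/(289*(-13*(-1) + 6*(-2))² + 605862) = 1/(289*(13 - 12)² + 605862) = 1/(289*1² + 605862) = 1/(289*1 + 605862) = 1/(289 + 605862) = 1/606151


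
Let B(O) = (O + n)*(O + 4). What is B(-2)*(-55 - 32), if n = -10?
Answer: 2088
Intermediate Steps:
B(O) = (-10 + O)*(4 + O) (B(O) = (O - 10)*(O + 4) = (-10 + O)*(4 + O))
B(-2)*(-55 - 32) = (-40 + (-2)² - 6*(-2))*(-55 - 32) = (-40 + 4 + 12)*(-87) = -24*(-87) = 2088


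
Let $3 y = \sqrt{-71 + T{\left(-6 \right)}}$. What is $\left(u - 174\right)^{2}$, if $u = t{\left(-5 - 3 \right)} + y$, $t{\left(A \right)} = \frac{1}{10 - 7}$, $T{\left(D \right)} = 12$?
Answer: $\frac{\left(521 - i \sqrt{59}\right)^{2}}{9} \approx 30154.0 - 889.31 i$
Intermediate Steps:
$t{\left(A \right)} = \frac{1}{3}$
$y = \frac{i \sqrt{59}}{3}$ ($y = \frac{\sqrt{-71 + 12}}{3} = \frac{\sqrt{-59}}{3} = \frac{i \sqrt{59}}{3} \approx 2.5604 i$)
$u = \frac{1}{3} + \frac{i \sqrt{59}}{3} \approx 0.33333 + 2.5604 i$
$\left(u - 174\right)^{2} = \left(\left(\frac{1}{3} + \frac{i \sqrt{59}}{3}\right) - 174\right)^{2} = \left(- \frac{521}{3} + \frac{i \sqrt{59}}{3}\right)^{2}$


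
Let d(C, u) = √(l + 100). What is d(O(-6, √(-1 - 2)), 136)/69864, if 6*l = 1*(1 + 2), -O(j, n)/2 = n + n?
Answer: √402/139728 ≈ 0.00014349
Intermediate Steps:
O(j, n) = -4*n (O(j, n) = -2*(n + n) = -4*n)
l = ½ (l = (1*(1 + 2))/6 = (1*3)/6 = (⅙)*3 = ½ ≈ 0.50000)
d(C, u) = √402/2 (d(C, u) = √(½ + 100) = √(201/2) = √402/2)
d(O(-6, √(-1 - 2)), 136)/69864 = (√402/2)/69864 = (√402/2)*(1/69864) = √402/139728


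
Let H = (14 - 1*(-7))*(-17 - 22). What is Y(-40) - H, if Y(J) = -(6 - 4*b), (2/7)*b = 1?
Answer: 827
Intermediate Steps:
H = -819 (H = (14 + 7)*(-39) = 21*(-39) = -819)
b = 7/2 (b = (7/2)*1 = 7/2 ≈ 3.5000)
Y(J) = 8 (Y(J) = -(6 - 4*7/2) = -(6 - 14) = -1*(-8) = 8)
Y(-40) - H = 8 - 1*(-819) = 8 + 819 = 827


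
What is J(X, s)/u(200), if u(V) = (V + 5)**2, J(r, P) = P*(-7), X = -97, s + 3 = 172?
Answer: -1183/42025 ≈ -0.028150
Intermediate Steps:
s = 169 (s = -3 + 172 = 169)
J(r, P) = -7*P
u(V) = (5 + V)**2
J(X, s)/u(200) = (-7*169)/((5 + 200)**2) = -1183/(205**2) = -1183/42025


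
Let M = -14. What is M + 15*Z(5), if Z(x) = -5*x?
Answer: -389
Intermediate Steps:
M + 15*Z(5) = -14 + 15*(-5*5) = -14 + 15*(-25) = -14 - 375 = -389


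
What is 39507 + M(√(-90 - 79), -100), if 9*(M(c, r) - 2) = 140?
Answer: 355721/9 ≈ 39525.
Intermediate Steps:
M(c, r) = 158/9 (M(c, r) = 2 + (⅑)*140 = 2 + 140/9 = 158/9)
39507 + M(√(-90 - 79), -100) = 39507 + 158/9 = 355721/9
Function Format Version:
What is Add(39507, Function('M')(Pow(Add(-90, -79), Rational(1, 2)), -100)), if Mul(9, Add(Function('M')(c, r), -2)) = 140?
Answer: Rational(355721, 9) ≈ 39525.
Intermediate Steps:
Function('M')(c, r) = Rational(158, 9) (Function('M')(c, r) = Add(2, Mul(Rational(1, 9), 140)) = Add(2, Rational(140, 9)) = Rational(158, 9))
Add(39507, Function('M')(Pow(Add(-90, -79), Rational(1, 2)), -100)) = Add(39507, Rational(158, 9)) = Rational(355721, 9)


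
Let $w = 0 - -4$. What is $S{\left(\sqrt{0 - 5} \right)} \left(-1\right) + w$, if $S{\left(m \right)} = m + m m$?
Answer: $9 - i \sqrt{5} \approx 9.0 - 2.2361 i$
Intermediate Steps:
$w = 4$ ($w = 0 + 4 = 4$)
$S{\left(m \right)} = m + m^{2}$
$S{\left(\sqrt{0 - 5} \right)} \left(-1\right) + w = \sqrt{0 - 5} \left(1 + \sqrt{0 - 5}\right) \left(-1\right) + 4 = \sqrt{-5} \left(1 + \sqrt{-5}\right) \left(-1\right) + 4 = i \sqrt{5} \left(1 + i \sqrt{5}\right) \left(-1\right) + 4 = - i \sqrt{5} \left(1 + i \sqrt{5}\right) + 4 = 4 - i \sqrt{5} \left(1 + i \sqrt{5}\right)$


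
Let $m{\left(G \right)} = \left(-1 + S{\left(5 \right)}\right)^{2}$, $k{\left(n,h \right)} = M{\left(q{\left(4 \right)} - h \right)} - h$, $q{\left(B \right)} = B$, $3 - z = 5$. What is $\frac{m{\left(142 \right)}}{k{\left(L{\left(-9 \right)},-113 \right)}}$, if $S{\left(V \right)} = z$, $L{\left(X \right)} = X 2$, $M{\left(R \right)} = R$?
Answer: $\frac{9}{230} \approx 0.03913$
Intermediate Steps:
$z = -2$ ($z = 3 - 5 = -2$)
$L{\left(X \right)} = 2 X$
$S{\left(V \right)} = -2$
$k{\left(n,h \right)} = 4 - 2 h$ ($k{\left(n,h \right)} = \left(4 - h\right) - h = 4 - 2 h$)
$m{\left(G \right)} = 9$ ($m{\left(G \right)} = \left(-1 - 2\right)^{2} = \left(-3\right)^{2} = 9$)
$\frac{m{\left(142 \right)}}{k{\left(L{\left(-9 \right)},-113 \right)}} = \frac{9}{4 - -226} = \frac{9}{4 + 226} = \frac{9}{230}$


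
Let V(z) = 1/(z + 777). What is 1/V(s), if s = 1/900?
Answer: 699301/900 ≈ 777.00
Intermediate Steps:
s = 1/900 ≈ 0.0011111
V(z) = 1/(777 + z)
1/V(s) = 1/(1/(777 + 1/900)) = 1/(1/(699301/900)) = 1/(900/699301) = 699301/900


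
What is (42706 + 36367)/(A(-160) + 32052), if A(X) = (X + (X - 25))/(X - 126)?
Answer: 22614878/9167217 ≈ 2.4669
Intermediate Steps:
A(X) = (-25 + 2*X)/(-126 + X) (A(X) = (X + (-25 + X))/(-126 + X) = (-25 + 2*X)/(-126 + X))
(42706 + 36367)/(A(-160) + 32052) = (42706 + 36367)/((-25 + 2*(-160))/(-126 - 160) + 32052) = 79073/((-25 - 320)/(-286) + 32052) = 79073/(-1/286*(-345) + 32052) = 79073/(345/286 + 32052) = 79073/(9167217/286) = 79073*(286/9167217) = 22614878/9167217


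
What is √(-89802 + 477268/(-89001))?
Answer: I*√653241601630/2697 ≈ 299.68*I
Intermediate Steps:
√(-89802 + 477268/(-89001)) = √(-89802 + 477268*(-1/89001)) = √(-89802 - 43388/8091) = √(-726631370/8091) = I*√653241601630/2697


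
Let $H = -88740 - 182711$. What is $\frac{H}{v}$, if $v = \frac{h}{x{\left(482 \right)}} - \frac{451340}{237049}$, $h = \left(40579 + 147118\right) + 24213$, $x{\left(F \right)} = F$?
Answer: $- \frac{15507672331859}{25007753855} \approx -620.11$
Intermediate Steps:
$h = 211910$ ($h = 187697 + 24213 = 211910$)
$v = \frac{25007753855}{57128809}$ ($v = \frac{211910}{482} - \frac{451340}{237049} = 211910 \cdot \frac{1}{482} - \frac{451340}{237049} = \frac{105955}{241} - \frac{451340}{237049} = \frac{25007753855}{57128809} \approx 437.74$)
$H = -271451$
$\frac{H}{v} = - \frac{271451}{\frac{25007753855}{57128809}} = \left(-271451\right) \frac{57128809}{25007753855} = - \frac{15507672331859}{25007753855}$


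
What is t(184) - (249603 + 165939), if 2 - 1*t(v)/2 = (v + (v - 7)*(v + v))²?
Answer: -8533820338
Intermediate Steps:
t(v) = 4 - 2*(v + 2*v*(-7 + v))² (t(v) = 4 - 2*(v + (v - 7)*(v + v))² = 4 - 2*(v + (-7 + v)*(2*v))² = 4 - 2*(v + 2*v*(-7 + v))²)
t(184) - (249603 + 165939) = (4 - 2*184²*(-13 + 2*184)²) - (249603 + 165939) = (4 - 2*33856*(-13 + 368)²) - 1*415542 = (4 - 2*33856*355²) - 415542 = (4 - 2*33856*126025) - 415542 = (4 - 8533404800) - 415542 = -8533404796 - 415542 = -8533820338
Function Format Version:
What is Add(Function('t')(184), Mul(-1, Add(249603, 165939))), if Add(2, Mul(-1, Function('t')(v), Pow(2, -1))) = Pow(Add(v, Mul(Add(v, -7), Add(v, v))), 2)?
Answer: -8533820338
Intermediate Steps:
Function('t')(v) = Add(4, Mul(-2, Pow(Add(v, Mul(2, v, Add(-7, v))), 2))) (Function('t')(v) = Add(4, Mul(-2, Pow(Add(v, Mul(Add(v, -7), Add(v, v))), 2))) = Add(4, Mul(-2, Pow(Add(v, Mul(Add(-7, v), Mul(2, v))), 2))) = Add(4, Mul(-2, Pow(Add(v, Mul(2, v, Add(-7, v))), 2))))
Add(Function('t')(184), Mul(-1, Add(249603, 165939))) = Add(Add(4, Mul(-2, Pow(184, 2), Pow(Add(-13, Mul(2, 184)), 2))), Mul(-1, Add(249603, 165939))) = Add(Add(4, Mul(-2, 33856, Pow(Add(-13, 368), 2))), Mul(-1, 415542)) = Add(Add(4, Mul(-2, 33856, Pow(355, 2))), -415542) = Add(Add(4, Mul(-2, 33856, 126025)), -415542) = Add(Add(4, -8533404800), -415542) = Add(-8533404796, -415542) = -8533820338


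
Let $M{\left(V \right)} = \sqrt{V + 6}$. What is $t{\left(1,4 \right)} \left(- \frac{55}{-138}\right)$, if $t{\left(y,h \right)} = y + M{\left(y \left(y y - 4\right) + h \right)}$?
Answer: $\frac{55}{138} + \frac{55 \sqrt{7}}{138} \approx 1.453$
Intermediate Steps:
$M{\left(V \right)} = \sqrt{6 + V}$
$t{\left(y,h \right)} = y + \sqrt{6 + h + y \left(-4 + y^{2}\right)}$ ($t{\left(y,h \right)} = y + \sqrt{6 + \left(y \left(y y - 4\right) + h\right)} = y + \sqrt{6 + \left(y \left(y^{2} - 4\right) + h\right)} = y + \sqrt{6 + \left(y \left(-4 + y^{2}\right) + h\right)} = y + \sqrt{6 + \left(h + y \left(-4 + y^{2}\right)\right)} = y + \sqrt{6 + h + y \left(-4 + y^{2}\right)}$)
$t{\left(1,4 \right)} \left(- \frac{55}{-138}\right) = \left(1 + \sqrt{6 + 4 + 1^{3} - 4}\right) \left(- \frac{55}{-138}\right) = \left(1 + \sqrt{6 + 4 + 1 - 4}\right) \left(\left(-55\right) \left(- \frac{1}{138}\right)\right) = \left(1 + \sqrt{7}\right) \frac{55}{138} = \frac{55}{138} + \frac{55 \sqrt{7}}{138}$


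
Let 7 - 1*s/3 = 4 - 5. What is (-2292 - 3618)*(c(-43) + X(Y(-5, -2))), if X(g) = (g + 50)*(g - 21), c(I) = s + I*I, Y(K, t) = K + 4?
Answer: -4698450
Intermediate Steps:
s = 24 (s = 21 - 3*(4 - 5) = 21 - 3*(-1) = 21 + 3 = 24)
Y(K, t) = 4 + K
c(I) = 24 + I² (c(I) = 24 + I*I = 24 + I²)
X(g) = (-21 + g)*(50 + g) (X(g) = (50 + g)*(-21 + g) = (-21 + g)*(50 + g))
(-2292 - 3618)*(c(-43) + X(Y(-5, -2))) = (-2292 - 3618)*((24 + (-43)²) + (-1050 + (4 - 5)² + 29*(4 - 5))) = -5910*((24 + 1849) + (-1050 + (-1)² + 29*(-1))) = -5910*(1873 + (-1050 + 1 - 29)) = -5910*(1873 - 1078) = -5910*795 = -4698450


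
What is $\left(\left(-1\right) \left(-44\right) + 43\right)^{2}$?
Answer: $7569$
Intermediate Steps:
$\left(\left(-1\right) \left(-44\right) + 43\right)^{2} = \left(44 + 43\right)^{2} = 87^{2} = 7569$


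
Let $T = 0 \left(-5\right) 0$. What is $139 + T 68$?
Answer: $139$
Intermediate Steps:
$T = 0$ ($T = 0 \cdot 0 = 0$)
$139 + T 68 = 139 + 0 \cdot 68 = 139 + 0 = 139$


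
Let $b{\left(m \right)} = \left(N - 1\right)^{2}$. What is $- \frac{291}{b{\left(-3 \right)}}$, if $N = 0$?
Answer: $-291$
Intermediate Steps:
$b{\left(m \right)} = 1$ ($b{\left(m \right)} = \left(0 - 1\right)^{2} = \left(-1\right)^{2} = 1$)
$- \frac{291}{b{\left(-3 \right)}} = - \frac{291}{1} = \left(-291\right) 1 = -291$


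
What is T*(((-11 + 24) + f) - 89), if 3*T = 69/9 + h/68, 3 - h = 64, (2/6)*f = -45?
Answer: -291391/612 ≈ -476.13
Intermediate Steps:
f = -135 (f = 3*(-45) = -135)
h = -61 (h = 3 - 1*64 = 3 - 64 = -61)
T = 1381/612 (T = (69/9 - 61/68)/3 = (69*(1/9) - 61*1/68)/3 = (23/3 - 61/68)/3 = (1/3)*(1381/204) = 1381/612 ≈ 2.2565)
T*(((-11 + 24) + f) - 89) = 1381*(((-11 + 24) - 135) - 89)/612 = 1381*((13 - 135) - 89)/612 = 1381*(-122 - 89)/612 = (1381/612)*(-211) = -291391/612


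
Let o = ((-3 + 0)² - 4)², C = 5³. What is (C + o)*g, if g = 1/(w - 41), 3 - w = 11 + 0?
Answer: -150/49 ≈ -3.0612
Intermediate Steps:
w = -8 (w = 3 - (11 + 0) = 3 - 1*11 = 3 - 11 = -8)
C = 125
o = 25 (o = ((-3)² - 4)² = (9 - 4)² = 5² = 25)
g = -1/49 (g = 1/(-8 - 41) = 1/(-49) = -1/49 ≈ -0.020408)
(C + o)*g = (125 + 25)*(-1/49) = 150*(-1/49) = -150/49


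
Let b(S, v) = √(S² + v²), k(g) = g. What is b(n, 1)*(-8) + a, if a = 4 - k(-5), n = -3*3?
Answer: 9 - 8*√82 ≈ -63.443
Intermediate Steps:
n = -9
a = 9 (a = 4 - 1*(-5) = 4 + 5 = 9)
b(n, 1)*(-8) + a = √((-9)² + 1²)*(-8) + 9 = √(81 + 1)*(-8) + 9 = √82*(-8) + 9 = -8*√82 + 9 = 9 - 8*√82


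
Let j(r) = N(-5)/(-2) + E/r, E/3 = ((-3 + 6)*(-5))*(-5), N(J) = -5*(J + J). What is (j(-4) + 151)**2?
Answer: 77841/16 ≈ 4865.1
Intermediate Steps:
N(J) = -10*J
E = 225 (E = 3*(((-3 + 6)*(-5))*(-5)) = 3*((3*(-5))*(-5)) = 3*(-15*(-5)) = 3*75 = 225)
j(r) = -25 + 225/r (j(r) = -10*(-5)/(-2) + 225/r = 50*(-1/2) + 225/r = -25 + 225/r)
(j(-4) + 151)**2 = ((-25 + 225/(-4)) + 151)**2 = ((-25 + 225*(-1/4)) + 151)**2 = ((-25 - 225/4) + 151)**2 = (-325/4 + 151)**2 = (279/4)**2 = 77841/16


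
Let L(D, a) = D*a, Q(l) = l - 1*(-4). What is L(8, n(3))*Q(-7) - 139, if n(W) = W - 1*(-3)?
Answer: -283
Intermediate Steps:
n(W) = 3 + W (n(W) = W + 3 = 3 + W)
Q(l) = 4 + l (Q(l) = l + 4 = 4 + l)
L(8, n(3))*Q(-7) - 139 = (8*(3 + 3))*(4 - 7) - 139 = (8*6)*(-3) - 139 = 48*(-3) - 139 = -144 - 139 = -283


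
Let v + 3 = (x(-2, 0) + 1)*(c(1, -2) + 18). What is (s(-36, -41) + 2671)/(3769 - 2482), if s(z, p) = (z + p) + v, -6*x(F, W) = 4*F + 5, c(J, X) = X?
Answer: 2615/1287 ≈ 2.0319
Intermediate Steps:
x(F, W) = -5/6 - 2*F/3 (x(F, W) = -(4*F + 5)/6 = -(5 + 4*F)/6 = -5/6 - 2*F/3)
v = 21 (v = -3 + ((-5/6 - 2/3*(-2)) + 1)*(-2 + 18) = -3 + ((-5/6 + 4/3) + 1)*16 = -3 + (1/2 + 1)*16 = -3 + (3/2)*16 = -3 + 24 = 21)
s(z, p) = 21 + p + z (s(z, p) = (z + p) + 21 = (p + z) + 21 = 21 + p + z)
(s(-36, -41) + 2671)/(3769 - 2482) = ((21 - 41 - 36) + 2671)/(3769 - 2482) = (-56 + 2671)/1287 = 2615*(1/1287) = 2615/1287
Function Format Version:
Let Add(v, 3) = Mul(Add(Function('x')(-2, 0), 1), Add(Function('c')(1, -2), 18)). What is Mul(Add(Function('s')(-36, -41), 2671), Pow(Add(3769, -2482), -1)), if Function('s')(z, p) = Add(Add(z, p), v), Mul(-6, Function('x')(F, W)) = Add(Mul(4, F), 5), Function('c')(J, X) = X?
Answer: Rational(2615, 1287) ≈ 2.0319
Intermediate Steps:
Function('x')(F, W) = Add(Rational(-5, 6), Mul(Rational(-2, 3), F)) (Function('x')(F, W) = Mul(Rational(-1, 6), Add(Mul(4, F), 5)) = Mul(Rational(-1, 6), Add(5, Mul(4, F))) = Add(Rational(-5, 6), Mul(Rational(-2, 3), F)))
v = 21 (v = Add(-3, Mul(Add(Add(Rational(-5, 6), Mul(Rational(-2, 3), -2)), 1), Add(-2, 18))) = Add(-3, Mul(Add(Add(Rational(-5, 6), Rational(4, 3)), 1), 16)) = Add(-3, Mul(Add(Rational(1, 2), 1), 16)) = Add(-3, Mul(Rational(3, 2), 16)) = Add(-3, 24) = 21)
Function('s')(z, p) = Add(21, p, z) (Function('s')(z, p) = Add(Add(z, p), 21) = Add(Add(p, z), 21) = Add(21, p, z))
Mul(Add(Function('s')(-36, -41), 2671), Pow(Add(3769, -2482), -1)) = Mul(Add(Add(21, -41, -36), 2671), Pow(Add(3769, -2482), -1)) = Mul(Add(-56, 2671), Pow(1287, -1)) = Mul(2615, Rational(1, 1287)) = Rational(2615, 1287)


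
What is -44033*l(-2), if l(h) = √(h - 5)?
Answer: -44033*I*√7 ≈ -1.165e+5*I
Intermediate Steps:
l(h) = √(-5 + h)
-44033*l(-2) = -44033*√(-5 - 2) = -44033*I*√7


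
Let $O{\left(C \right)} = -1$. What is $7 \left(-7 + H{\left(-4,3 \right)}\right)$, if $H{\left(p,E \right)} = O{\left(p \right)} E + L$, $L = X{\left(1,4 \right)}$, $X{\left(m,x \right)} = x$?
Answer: $-42$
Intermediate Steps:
$L = 4$
$H{\left(p,E \right)} = 4 - E$ ($H{\left(p,E \right)} = - E + 4 = 4 - E$)
$7 \left(-7 + H{\left(-4,3 \right)}\right) = 7 \left(-7 + \left(4 - 3\right)\right) = 7 \left(-7 + 1\right) = 7 \left(-6\right) = -42$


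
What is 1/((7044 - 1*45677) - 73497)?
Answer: -1/112130 ≈ -8.9182e-6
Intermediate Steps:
1/((7044 - 1*45677) - 73497) = 1/((7044 - 45677) - 73497) = 1/(-38633 - 73497) = 1/(-112130) = -1/112130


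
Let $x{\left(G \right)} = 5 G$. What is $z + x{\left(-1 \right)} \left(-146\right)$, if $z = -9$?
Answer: $721$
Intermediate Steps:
$z + x{\left(-1 \right)} \left(-146\right) = -9 + 5 \left(-1\right) \left(-146\right) = -9 - -730 = -9 + 730 = 721$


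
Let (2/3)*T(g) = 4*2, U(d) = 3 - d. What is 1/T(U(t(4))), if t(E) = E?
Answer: 1/12 ≈ 0.083333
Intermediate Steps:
T(g) = 12 (T(g) = 3*(4*2)/2 = (3/2)*8 = 12)
1/T(U(t(4))) = 1/12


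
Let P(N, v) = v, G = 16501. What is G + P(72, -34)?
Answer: 16467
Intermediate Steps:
G + P(72, -34) = 16501 - 34 = 16467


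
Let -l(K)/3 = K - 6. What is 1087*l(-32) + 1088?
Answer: 125006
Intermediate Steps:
l(K) = 18 - 3*K (l(K) = -3*(K - 6) = -3*(-6 + K) = 18 - 3*K)
1087*l(-32) + 1088 = 1087*(18 - 3*(-32)) + 1088 = 1087*(18 + 96) + 1088 = 1087*114 + 1088 = 123918 + 1088 = 125006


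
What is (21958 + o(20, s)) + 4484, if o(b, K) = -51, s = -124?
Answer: 26391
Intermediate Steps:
(21958 + o(20, s)) + 4484 = (21958 - 51) + 4484 = 21907 + 4484 = 26391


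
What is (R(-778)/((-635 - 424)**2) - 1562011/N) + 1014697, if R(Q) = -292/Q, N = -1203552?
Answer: 59197150597687229543/58339656944352 ≈ 1.0147e+6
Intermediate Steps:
(R(-778)/((-635 - 424)**2) - 1562011/N) + 1014697 = ((-292/(-778))/((-635 - 424)**2) - 1562011/(-1203552)) + 1014697 = ((-292*(-1/778))/((-1059)**2) - 1562011*(-1/1203552)) + 1014697 = ((146/389)/1121481 + 1562011/1203552) + 1014697 = ((146/389)*(1/1121481) + 1562011/1203552) + 1014697 = (146/436256109 + 1562011/1203552) + 1014697 = 75715224088199/58339656944352 + 1014697 = 59197150597687229543/58339656944352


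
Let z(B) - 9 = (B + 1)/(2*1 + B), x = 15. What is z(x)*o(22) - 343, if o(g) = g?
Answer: -2113/17 ≈ -124.29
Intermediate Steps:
z(B) = 9 + (1 + B)/(2 + B) (z(B) = 9 + (B + 1)/(2*1 + B) = 9 + (1 + B)/(2 + B))
z(x)*o(22) - 343 = ((19 + 10*15)/(2 + 15))*22 - 343 = ((19 + 150)/17)*22 - 343 = ((1/17)*169)*22 - 343 = (169/17)*22 - 343 = 3718/17 - 343 = -2113/17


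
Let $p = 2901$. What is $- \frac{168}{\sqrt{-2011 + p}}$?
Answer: $- \frac{84 \sqrt{890}}{445} \approx -5.6314$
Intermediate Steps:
$- \frac{168}{\sqrt{-2011 + p}} = - \frac{168}{\sqrt{-2011 + 2901}} = - \frac{168}{\sqrt{890}} = - 168 \frac{\sqrt{890}}{890} = - \frac{84 \sqrt{890}}{445}$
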